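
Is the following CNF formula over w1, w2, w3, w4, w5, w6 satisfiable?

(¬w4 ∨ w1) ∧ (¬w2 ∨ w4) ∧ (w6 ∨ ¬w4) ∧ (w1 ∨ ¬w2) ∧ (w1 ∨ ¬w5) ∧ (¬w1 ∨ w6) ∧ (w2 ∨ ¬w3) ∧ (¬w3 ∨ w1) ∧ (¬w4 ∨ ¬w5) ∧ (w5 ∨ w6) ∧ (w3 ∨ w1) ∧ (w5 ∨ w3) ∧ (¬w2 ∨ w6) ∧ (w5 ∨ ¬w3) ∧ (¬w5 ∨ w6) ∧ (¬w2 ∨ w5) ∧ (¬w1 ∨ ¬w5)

Branch on w4: set w4 = False.
Unit clause (¬w2) forces w2 = False.
Unit clause (¬w3) forces w3 = False.
Unit clause (w1) forces w1 = True.
Unit clause (w6) forces w6 = True.
Unit clause (w5) forces w5 = True.
That conflicts with the unit clause (¬w5).
That branch fails; take w4 = True instead.
Unit clause (w1) forces w1 = True.
Unit clause (w6) forces w6 = True.
Unit clause (¬w5) forces w5 = False.
Unit clause (w3) forces w3 = True.
That conflicts with the unit clause (¬w3).
Neither w4 = True nor w4 = False works.
No assignment satisfies every clause.

No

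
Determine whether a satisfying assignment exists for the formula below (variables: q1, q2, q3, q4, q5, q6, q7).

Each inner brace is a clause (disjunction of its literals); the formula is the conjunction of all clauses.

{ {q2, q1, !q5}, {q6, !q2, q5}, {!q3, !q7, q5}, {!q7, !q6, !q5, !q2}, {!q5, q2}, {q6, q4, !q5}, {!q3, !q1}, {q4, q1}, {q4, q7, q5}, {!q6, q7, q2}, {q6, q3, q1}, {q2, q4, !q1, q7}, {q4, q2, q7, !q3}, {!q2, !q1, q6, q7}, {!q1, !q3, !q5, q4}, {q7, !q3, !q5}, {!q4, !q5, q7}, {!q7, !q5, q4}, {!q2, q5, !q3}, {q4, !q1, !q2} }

Yes, satisfiable

Case q5 = false:
Case q6 = false:
(!q2) alone gives q2 = false.
Case q3 = false:
(q1) alone gives q1 = true.
Case q4 = false:
(q7) alone gives q7 = true.
This assignment satisfies each clause.
A satisfying assignment: q1=true, q2=false, q3=false, q4=false, q5=false, q6=false, q7=true.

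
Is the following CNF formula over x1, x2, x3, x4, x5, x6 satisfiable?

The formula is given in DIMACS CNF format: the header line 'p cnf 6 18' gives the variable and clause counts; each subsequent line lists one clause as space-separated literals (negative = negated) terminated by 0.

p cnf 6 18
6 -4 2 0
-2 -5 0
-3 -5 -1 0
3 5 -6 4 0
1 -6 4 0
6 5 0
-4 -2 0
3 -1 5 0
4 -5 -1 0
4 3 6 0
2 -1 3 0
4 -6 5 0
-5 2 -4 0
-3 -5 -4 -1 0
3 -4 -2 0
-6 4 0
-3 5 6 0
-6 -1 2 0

Yes, satisfiable

Suppose x2 = False.
Suppose x6 = True.
The clause (x4) is unit, so x4 = True.
The clause (¬x5) is unit, so x5 = False.
The clause (¬x1) is unit, so x1 = False.
No clause remains; x3 is free.
A satisfying assignment: x1 ↦ False; x2 ↦ False; x3 ↦ True; x4 ↦ True; x5 ↦ False; x6 ↦ True.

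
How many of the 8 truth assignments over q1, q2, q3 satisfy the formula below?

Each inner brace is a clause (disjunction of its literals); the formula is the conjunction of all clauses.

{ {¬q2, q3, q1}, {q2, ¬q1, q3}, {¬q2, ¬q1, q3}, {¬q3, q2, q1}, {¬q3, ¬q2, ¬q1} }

3

There are 2^3 = 8 truth assignments over (q1, q2, q3).
Split on q2. With q2 = True, the clauses containing q2 are satisfied and ¬q2 drops from the rest; 1 of the 2^2 = 4 assignments to the other variables satisfy what remains.
With q2 = False, by the same count on the reduced clause set, 2 assignments work.
Total: 1 + 2 = 3.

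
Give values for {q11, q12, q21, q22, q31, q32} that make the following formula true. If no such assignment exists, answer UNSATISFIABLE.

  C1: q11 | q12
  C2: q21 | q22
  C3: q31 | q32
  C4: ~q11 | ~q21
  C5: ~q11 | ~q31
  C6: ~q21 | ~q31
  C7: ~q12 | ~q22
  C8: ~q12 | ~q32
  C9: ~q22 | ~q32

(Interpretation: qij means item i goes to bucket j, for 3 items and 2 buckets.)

UNSATISFIABLE

Try q11 = 1.
The clause (~q21) is unit, so q21 = 0.
The clause (q22) is unit, so q22 = 1.
The clause (~q31) is unit, so q31 = 0.
The clause (q32) is unit, so q32 = 1.
Now (~q32) is unsatisfied and unit — conflict.
So q11 must be the other value — set q11 = 0.
The clause (q12) is unit, so q12 = 1.
The clause (~q22) is unit, so q22 = 0.
The clause (q21) is unit, so q21 = 1.
The clause (~q31) is unit, so q31 = 0.
The clause (q32) is unit, so q32 = 1.
Now (~q32) is unsatisfied and unit — conflict.
Neither q11 = 1 nor q11 = 0 works.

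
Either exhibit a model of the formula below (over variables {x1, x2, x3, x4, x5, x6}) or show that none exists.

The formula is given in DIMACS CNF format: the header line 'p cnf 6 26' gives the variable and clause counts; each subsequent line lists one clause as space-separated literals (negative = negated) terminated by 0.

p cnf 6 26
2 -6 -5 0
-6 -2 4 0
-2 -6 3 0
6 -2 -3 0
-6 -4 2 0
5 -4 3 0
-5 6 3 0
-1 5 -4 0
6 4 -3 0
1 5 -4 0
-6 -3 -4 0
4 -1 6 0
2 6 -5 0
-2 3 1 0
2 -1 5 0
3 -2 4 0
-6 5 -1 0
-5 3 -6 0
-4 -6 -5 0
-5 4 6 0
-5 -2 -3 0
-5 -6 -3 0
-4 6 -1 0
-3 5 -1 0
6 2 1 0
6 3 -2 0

x1=False; x2=False; x3=False; x4=False; x5=False; x6=True

Try x2 = False.
Try x6 = True.
The clause (¬x5) is unit, so x5 = False.
The clause (¬x4) is unit, so x4 = False.
The clause (¬x1) is unit, so x1 = False.
No clause remains; x3 is free.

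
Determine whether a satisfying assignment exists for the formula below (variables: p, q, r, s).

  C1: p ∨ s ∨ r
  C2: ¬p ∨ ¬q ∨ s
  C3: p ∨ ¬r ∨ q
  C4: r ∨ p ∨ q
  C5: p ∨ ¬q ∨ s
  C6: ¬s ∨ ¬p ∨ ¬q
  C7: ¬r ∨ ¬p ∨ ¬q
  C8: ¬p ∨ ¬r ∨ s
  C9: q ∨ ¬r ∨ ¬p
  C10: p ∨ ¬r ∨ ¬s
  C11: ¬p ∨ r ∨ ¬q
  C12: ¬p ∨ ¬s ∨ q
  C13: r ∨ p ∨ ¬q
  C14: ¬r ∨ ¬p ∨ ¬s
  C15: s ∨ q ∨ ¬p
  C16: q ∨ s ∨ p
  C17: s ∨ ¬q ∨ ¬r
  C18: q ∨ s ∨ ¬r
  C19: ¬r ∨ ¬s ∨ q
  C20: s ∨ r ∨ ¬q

Try p = True.
Try q = False.
(¬r) alone gives r = False.
(¬s) alone gives s = False.
Now (s) is unsatisfied and unit — conflict.
So q must be the other value — set q = True.
(s) alone gives s = True.
Now (¬s) is unsatisfied and unit — conflict.
Either choice for q ends in contradiction.
So p must be the other value — set p = False.
Try s = True.
(¬r) alone gives r = False.
(q) alone gives q = True.
Now (¬q) is unsatisfied and unit — conflict.
So s must be the other value — set s = False.
(r) alone gives r = True.
(q) alone gives q = True.
Now (¬q) is unsatisfied and unit — conflict.
Either choice for s ends in contradiction.
Either choice for p ends in contradiction.
No assignment satisfies every clause.

Unsatisfiable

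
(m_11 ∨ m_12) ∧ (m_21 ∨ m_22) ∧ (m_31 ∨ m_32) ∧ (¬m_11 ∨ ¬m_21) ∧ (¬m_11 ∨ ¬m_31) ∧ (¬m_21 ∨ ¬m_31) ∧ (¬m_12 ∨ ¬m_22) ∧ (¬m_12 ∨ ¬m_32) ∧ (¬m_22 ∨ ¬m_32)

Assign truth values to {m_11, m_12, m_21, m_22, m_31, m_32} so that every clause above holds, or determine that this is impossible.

Try m_11 = True.
From the singleton clause (¬m_21), m_21 = False.
From the singleton clause (m_22), m_22 = True.
From the singleton clause (¬m_31), m_31 = False.
From the singleton clause (m_32), m_32 = True.
Now (¬m_32) is unsatisfied and unit — conflict.
Undo m_11 and try m_11 = False.
From the singleton clause (m_12), m_12 = True.
From the singleton clause (¬m_22), m_22 = False.
From the singleton clause (m_21), m_21 = True.
From the singleton clause (¬m_31), m_31 = False.
From the singleton clause (m_32), m_32 = True.
Now (¬m_32) is unsatisfied and unit — conflict.
Both values of m_11 lead to a conflict.

UNSATISFIABLE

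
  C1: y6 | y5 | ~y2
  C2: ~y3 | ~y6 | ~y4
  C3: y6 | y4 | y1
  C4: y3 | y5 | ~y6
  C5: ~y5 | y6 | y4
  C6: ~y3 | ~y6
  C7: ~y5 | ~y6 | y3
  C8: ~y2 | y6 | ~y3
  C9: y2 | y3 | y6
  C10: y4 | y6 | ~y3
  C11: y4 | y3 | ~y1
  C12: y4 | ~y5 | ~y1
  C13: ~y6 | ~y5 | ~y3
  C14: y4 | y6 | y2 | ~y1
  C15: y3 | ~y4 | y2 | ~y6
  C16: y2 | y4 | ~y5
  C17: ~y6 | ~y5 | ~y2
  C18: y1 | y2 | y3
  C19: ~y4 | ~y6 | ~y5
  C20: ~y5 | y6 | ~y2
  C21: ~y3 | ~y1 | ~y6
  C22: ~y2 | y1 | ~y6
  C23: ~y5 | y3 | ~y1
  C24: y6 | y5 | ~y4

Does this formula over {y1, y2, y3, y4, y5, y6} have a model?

Yes

Case y3 = 1:
(~y6) alone gives y6 = 0.
(~y2) alone gives y2 = 0.
(y4) alone gives y4 = 1.
(y5) alone gives y5 = 1.
Every clause is now satisfied; y1 is unconstrained.
A satisfying assignment: y1=0, y2=0, y3=1, y4=1, y5=1, y6=0.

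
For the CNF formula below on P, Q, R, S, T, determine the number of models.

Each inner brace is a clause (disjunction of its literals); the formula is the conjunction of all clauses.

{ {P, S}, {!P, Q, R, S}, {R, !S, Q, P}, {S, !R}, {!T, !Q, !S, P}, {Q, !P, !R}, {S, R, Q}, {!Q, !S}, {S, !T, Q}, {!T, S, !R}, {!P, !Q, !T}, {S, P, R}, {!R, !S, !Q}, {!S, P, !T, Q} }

There are 2^5 = 32 truth assignments over (P, Q, R, S, T).
Split on T. With T = true, the clauses containing T are satisfied and !T drops from the rest; 1 of the 2^4 = 16 assignments to the other variables satisfy what remains.
With T = false, by the same count on the reduced clause set, 3 assignments work.
(One model: P=F, Q=F, R=T, S=T, T=F.)
Total: 1 + 3 = 4.

4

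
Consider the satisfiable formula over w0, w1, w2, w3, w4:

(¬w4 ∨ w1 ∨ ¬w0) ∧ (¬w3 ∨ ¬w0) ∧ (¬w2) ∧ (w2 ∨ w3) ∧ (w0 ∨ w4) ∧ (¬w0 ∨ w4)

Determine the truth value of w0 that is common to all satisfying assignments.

False

Suppose w0 = True.
The clause (¬w3) is unit, so w3 = False.
The clause (¬w2) is unit, so w2 = False.
But (w2) is also a unit clause — contradiction.
So every satisfying assignment has w0 = False.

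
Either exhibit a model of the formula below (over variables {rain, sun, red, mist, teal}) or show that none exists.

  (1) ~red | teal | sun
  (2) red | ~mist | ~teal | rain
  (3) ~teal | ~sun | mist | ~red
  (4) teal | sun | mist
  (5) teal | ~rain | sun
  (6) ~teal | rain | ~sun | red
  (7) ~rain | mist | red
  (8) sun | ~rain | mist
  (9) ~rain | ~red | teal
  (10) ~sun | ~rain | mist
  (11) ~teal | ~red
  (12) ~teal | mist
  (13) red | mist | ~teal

rain ↦ 0; sun ↦ 1; red ↦ 0; mist ↦ 1; teal ↦ 0

Case teal = 0:
Case red = 0:
Case sun = 1:
Case rain = 0:
Every clause is now satisfied; mist is unconstrained.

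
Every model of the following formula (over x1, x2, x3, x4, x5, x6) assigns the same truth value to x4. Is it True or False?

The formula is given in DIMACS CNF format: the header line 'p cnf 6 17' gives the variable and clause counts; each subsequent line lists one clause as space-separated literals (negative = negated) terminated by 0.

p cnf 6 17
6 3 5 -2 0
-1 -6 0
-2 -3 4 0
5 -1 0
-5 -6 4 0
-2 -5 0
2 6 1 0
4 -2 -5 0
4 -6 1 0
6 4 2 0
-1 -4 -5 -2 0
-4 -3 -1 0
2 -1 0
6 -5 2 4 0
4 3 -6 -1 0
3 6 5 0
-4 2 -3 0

Suppose x4 = False.
Branch on x1: set x1 = False.
From the singleton clause (¬x6), x6 = False.
From the singleton clause (x2), x2 = True.
From the singleton clause (¬x3), x3 = False.
From the singleton clause (x5), x5 = True.
That conflicts with the unit clause (¬x5).
Undo x1 and try x1 = True.
From the singleton clause (¬x6), x6 = False.
From the singleton clause (x5), x5 = True.
From the singleton clause (¬x2), x2 = False.
That conflicts with the unit clause (x2).
Both values of x1 lead to a conflict.
So every satisfying assignment has x4 = True.

True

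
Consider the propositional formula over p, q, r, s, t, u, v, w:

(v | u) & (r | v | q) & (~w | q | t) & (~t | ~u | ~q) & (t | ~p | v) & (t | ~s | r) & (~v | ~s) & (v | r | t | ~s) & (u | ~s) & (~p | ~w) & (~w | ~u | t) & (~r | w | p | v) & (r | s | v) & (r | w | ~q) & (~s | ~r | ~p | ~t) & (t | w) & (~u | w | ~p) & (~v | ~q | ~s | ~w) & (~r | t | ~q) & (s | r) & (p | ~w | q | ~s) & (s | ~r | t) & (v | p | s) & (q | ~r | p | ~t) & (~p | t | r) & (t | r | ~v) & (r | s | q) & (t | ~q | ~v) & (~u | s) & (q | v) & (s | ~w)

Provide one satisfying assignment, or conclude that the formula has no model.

Branch on v: set v = 1.
From the singleton clause (~s), s = 0.
From the singleton clause (r), r = 1.
From the singleton clause (t), t = 1.
From the singleton clause (~u), u = 0.
From the singleton clause (~w), w = 0.
Branch on q: set q = 0.
From the singleton clause (p), p = 1.
This assignment satisfies each clause.

p: 1,  q: 0,  r: 1,  s: 0,  t: 1,  u: 0,  v: 1,  w: 0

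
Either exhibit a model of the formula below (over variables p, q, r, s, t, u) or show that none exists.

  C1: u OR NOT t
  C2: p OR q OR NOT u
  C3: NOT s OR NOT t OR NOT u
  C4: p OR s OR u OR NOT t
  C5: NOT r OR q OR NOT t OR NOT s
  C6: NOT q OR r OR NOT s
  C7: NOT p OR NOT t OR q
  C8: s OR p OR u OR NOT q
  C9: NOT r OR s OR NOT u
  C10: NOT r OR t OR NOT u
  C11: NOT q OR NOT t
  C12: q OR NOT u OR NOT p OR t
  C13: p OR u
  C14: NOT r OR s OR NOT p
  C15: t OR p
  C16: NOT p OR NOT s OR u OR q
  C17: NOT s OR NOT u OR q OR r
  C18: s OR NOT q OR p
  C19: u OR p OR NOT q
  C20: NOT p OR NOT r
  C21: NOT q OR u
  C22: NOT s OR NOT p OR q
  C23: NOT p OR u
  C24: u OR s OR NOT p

Branch on u: set u = true.
Branch on p: set p = true.
From the singleton clause (NOT r), r = false.
Branch on s: set s = false.
Branch on t: set t = false.
From the singleton clause (q), q = true.
Every clause now holds.

p ↦ true; q ↦ true; r ↦ false; s ↦ false; t ↦ false; u ↦ true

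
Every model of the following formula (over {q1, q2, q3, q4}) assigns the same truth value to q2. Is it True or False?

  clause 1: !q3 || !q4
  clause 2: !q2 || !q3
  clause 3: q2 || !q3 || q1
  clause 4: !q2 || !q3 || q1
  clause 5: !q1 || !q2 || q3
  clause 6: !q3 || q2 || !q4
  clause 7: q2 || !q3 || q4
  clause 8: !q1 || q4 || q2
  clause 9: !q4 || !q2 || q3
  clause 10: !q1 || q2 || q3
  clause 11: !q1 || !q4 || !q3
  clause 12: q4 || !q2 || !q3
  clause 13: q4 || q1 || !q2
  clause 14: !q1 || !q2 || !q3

False

Suppose q2 = true.
The clause (!q3) is unit, so q3 = false.
The clause (!q1) is unit, so q1 = false.
The clause (!q4) is unit, so q4 = false.
That conflicts with the unit clause (q4).
So every satisfying assignment has q2 = False.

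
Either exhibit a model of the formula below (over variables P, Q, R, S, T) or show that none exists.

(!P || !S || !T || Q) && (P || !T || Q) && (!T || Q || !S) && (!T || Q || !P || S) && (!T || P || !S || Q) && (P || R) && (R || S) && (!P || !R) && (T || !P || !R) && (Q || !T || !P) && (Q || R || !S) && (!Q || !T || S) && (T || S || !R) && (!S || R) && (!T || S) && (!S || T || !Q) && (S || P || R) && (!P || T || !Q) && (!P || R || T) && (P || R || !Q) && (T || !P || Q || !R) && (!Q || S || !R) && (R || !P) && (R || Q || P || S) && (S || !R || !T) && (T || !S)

Case P = false:
(R) alone gives R = true.
Case T = true:
(Q) alone gives Q = true.
(S) alone gives S = true.
All clauses are satisfied.

P=false,  Q=true,  R=true,  S=true,  T=true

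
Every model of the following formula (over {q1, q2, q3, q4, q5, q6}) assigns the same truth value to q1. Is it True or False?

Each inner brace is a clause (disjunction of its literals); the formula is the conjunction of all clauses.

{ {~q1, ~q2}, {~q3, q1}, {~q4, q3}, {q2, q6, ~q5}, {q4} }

Suppose q1 = 0.
From the singleton clause (~q3), q3 = 0.
From the singleton clause (~q4), q4 = 0.
That conflicts with the unit clause (q4).
So every satisfying assignment has q1 = True.

True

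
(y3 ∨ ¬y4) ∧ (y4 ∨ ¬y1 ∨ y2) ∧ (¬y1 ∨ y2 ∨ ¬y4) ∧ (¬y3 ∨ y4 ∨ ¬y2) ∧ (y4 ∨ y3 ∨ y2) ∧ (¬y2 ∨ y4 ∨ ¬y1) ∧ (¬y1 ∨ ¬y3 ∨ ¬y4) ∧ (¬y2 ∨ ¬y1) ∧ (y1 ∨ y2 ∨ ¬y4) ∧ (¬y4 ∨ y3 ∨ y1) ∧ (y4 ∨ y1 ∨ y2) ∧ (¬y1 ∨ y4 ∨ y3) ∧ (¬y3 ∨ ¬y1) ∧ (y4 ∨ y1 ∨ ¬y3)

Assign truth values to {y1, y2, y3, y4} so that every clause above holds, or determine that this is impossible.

y1=False,  y2=True,  y3=False,  y4=False

Branch on y3: set y3 = False.
(¬y4) alone gives y4 = False.
(y2) alone gives y2 = True.
(¬y1) alone gives y1 = False.
All clauses are satisfied.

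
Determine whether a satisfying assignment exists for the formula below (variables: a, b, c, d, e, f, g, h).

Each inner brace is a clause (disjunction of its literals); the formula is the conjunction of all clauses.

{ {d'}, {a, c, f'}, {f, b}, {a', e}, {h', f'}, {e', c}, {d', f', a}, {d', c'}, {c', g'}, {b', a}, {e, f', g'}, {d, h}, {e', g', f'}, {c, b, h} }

Satisfiable

Unit clause (d') forces d = 0.
Unit clause (h) forces h = 1.
Unit clause (f') forces f = 0.
Unit clause (b) forces b = 1.
Unit clause (a) forces a = 1.
Unit clause (e) forces e = 1.
Unit clause (c) forces c = 1.
Unit clause (g') forces g = 0.
Every clause now holds.
A satisfying assignment: a: 1, b: 1, c: 1, d: 0, e: 1, f: 0, g: 0, h: 1.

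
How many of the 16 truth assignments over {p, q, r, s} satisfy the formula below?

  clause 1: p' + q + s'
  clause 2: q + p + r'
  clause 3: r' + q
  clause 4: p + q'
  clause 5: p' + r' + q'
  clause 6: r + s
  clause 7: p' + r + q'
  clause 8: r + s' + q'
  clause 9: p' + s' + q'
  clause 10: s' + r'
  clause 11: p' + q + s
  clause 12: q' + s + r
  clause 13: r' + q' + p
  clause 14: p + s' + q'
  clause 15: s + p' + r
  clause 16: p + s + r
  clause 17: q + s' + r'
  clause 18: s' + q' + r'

1

There are 2^4 = 16 truth assignments over (p, q, r, s).
Check each against the 18 clauses (columns in the order p, q, r, s):
  F F F F  ✗ fails (r + s)
  F F F T  ✓ satisfies all
  F F T F  ✗ fails (q + p + r')
  F F T T  ✗ fails (q + p + r')
  F T F F  ✗ fails (p + q')
  F T F T  ✗ fails (p + q')
  F T T F  ✗ fails (p + q')
  F T T T  ✗ fails (p + q')
  T F F F  ✗ fails (r + s)
  T F F T  ✗ fails (p' + q + s')
  T F T F  ✗ fails (r' + q)
  T F T T  ✗ fails (p' + q + s')
  T T F F  ✗ fails (r + s)
  T T F T  ✗ fails (p' + r + q')
  T T T F  ✗ fails (p' + r' + q')
  T T T T  ✗ fails (p' + r' + q')
1 of the 16 rows is a model.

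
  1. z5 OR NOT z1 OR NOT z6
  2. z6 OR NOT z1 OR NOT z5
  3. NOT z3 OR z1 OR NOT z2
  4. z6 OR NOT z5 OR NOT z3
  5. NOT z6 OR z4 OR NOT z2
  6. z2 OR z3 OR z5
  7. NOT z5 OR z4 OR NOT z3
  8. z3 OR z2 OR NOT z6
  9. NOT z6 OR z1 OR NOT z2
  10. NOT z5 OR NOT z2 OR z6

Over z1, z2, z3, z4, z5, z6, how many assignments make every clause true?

There are 2^6 = 64 truth assignments over (z1, z2, z3, z4, z5, z6).
Split on z3. With z3 = true, the clauses containing z3 are satisfied and NOT z3 drops from the rest; 11 of the 2^5 = 32 assignments to the other variables satisfy what remains.
With z3 = false, by the same count on the reduced clause set, 7 assignments work.
(One model: z1=F, z2=F, z3=F, z4=F, z5=T, z6=F.)
Total: 11 + 7 = 18.

18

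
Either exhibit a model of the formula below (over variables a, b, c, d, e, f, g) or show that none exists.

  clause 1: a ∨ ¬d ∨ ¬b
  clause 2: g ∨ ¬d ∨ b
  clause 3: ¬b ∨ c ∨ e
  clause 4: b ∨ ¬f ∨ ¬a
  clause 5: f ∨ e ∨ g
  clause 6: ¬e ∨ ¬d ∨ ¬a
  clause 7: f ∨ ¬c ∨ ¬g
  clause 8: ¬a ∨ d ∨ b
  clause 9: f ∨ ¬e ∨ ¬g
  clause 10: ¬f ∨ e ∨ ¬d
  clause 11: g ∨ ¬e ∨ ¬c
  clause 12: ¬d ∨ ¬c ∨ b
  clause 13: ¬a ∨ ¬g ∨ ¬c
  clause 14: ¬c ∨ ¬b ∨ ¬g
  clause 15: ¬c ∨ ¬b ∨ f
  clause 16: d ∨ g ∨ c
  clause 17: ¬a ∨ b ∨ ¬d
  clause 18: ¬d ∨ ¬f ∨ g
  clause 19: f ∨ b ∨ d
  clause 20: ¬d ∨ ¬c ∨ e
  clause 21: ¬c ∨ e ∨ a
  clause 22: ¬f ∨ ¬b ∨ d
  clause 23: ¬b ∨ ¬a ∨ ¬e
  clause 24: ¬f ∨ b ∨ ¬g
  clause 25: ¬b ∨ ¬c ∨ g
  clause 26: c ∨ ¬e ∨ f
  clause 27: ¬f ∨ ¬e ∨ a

Try a = False.
Try d = True.
Unit clause (¬b) forces b = False.
Unit clause (g) forces g = True.
Unit clause (¬c) forces c = False.
Unit clause (¬f) forces f = False.
Unit clause (¬e) forces e = False.
All clauses are satisfied.

a=False,  b=False,  c=False,  d=True,  e=False,  f=False,  g=True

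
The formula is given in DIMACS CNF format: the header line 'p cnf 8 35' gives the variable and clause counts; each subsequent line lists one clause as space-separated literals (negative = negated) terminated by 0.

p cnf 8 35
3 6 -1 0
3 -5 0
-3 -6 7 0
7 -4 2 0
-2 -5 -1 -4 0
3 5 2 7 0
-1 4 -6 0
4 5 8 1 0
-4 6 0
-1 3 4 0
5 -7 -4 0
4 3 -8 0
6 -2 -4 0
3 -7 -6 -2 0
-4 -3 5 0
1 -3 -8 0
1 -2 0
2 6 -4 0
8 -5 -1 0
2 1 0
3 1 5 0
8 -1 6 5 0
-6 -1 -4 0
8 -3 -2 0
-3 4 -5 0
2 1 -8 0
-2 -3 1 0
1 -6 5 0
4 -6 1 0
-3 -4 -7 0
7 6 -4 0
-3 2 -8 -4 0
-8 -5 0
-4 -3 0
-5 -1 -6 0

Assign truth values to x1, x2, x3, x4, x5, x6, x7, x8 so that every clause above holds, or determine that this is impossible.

x1: True, x2: False, x3: True, x4: False, x5: False, x6: False, x7: True, x8: True

Branch on x3: set x3 = True.
From the singleton clause (¬x4), x4 = False.
From the singleton clause (¬x5), x5 = False.
Branch on x6: set x6 = False.
Branch on x8: set x8 = True.
From the singleton clause (x1), x1 = True.
Every clause is now satisfied; x2, x7 are unconstrained.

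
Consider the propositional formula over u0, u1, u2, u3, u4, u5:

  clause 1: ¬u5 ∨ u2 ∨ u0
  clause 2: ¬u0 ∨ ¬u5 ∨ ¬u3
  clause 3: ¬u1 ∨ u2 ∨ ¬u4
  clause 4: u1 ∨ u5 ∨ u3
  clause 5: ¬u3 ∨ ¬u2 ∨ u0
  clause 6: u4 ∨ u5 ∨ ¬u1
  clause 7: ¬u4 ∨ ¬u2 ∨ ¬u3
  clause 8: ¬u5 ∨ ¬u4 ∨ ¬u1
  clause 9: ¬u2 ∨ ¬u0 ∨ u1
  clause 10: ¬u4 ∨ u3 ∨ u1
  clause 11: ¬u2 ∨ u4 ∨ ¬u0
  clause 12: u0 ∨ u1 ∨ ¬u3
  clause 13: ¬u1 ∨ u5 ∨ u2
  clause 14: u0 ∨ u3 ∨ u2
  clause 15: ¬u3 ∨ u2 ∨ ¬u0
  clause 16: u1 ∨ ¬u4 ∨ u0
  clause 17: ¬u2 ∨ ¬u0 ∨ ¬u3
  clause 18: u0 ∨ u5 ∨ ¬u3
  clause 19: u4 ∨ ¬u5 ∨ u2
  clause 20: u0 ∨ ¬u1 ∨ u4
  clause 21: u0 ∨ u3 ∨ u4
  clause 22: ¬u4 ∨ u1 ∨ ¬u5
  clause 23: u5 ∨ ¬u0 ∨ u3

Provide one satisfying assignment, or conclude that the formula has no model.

Case u5 = False:
Case u1 = True:
Unit clause (u4) forces u4 = True.
Unit clause (u2) forces u2 = True.
Unit clause (¬u3) forces u3 = False.
Unit clause (¬u0) forces u0 = False.
All clauses are satisfied.

u0: False, u1: True, u2: True, u3: False, u4: True, u5: False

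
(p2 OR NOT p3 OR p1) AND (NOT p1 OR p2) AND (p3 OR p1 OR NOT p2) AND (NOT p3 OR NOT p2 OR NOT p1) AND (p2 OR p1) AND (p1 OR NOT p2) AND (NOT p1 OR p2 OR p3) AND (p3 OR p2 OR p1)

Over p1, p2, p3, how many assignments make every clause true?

1

There are 2^3 = 8 truth assignments over (p1, p2, p3).
Split on p1. With p1 = true, the clauses containing p1 are satisfied and NOT p1 drops from the rest; 1 of the 2^2 = 4 assignments to the other variables satisfy what remains.
With p1 = false, by the same count on the reduced clause set, 0 assignments work.
(One model: p1=T, p2=T, p3=F.)
Total: 1 + 0 = 1.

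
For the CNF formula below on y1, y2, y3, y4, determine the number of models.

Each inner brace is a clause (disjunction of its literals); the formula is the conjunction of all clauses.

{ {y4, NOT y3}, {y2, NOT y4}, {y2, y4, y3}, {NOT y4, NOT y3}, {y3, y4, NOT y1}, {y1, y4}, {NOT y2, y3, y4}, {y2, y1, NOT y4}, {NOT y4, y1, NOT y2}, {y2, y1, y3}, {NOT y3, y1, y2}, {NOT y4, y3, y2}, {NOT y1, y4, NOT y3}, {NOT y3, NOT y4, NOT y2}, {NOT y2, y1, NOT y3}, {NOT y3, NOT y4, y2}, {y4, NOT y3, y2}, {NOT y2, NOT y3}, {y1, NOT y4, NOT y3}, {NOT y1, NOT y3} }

1

There are 2^4 = 16 truth assignments over (y1, y2, y3, y4).
Split on y4. With y4 = true, the clauses containing y4 are satisfied and NOT y4 drops from the rest; 1 of the 2^3 = 8 assignments to the other variables satisfy what remains.
With y4 = false, by the same count on the reduced clause set, 0 assignments work.
Total: 1 + 0 = 1.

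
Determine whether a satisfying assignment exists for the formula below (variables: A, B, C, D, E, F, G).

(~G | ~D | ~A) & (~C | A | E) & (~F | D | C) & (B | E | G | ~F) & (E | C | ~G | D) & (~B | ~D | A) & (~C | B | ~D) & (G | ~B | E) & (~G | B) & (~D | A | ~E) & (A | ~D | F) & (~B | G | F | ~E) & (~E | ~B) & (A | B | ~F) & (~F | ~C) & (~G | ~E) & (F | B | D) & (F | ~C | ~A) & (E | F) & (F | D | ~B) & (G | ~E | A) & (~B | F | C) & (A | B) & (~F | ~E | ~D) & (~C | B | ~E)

Suppose G = 0.
Suppose B = 0.
The clause (A) is unit, so A = 1.
Suppose E = 1.
The clause (~C) is unit, so C = 0.
Suppose F = 0.
The clause (D) is unit, so D = 1.
This assignment satisfies each clause.
A satisfying assignment: A ↦ 1; B ↦ 0; C ↦ 0; D ↦ 1; E ↦ 1; F ↦ 0; G ↦ 0.

Satisfiable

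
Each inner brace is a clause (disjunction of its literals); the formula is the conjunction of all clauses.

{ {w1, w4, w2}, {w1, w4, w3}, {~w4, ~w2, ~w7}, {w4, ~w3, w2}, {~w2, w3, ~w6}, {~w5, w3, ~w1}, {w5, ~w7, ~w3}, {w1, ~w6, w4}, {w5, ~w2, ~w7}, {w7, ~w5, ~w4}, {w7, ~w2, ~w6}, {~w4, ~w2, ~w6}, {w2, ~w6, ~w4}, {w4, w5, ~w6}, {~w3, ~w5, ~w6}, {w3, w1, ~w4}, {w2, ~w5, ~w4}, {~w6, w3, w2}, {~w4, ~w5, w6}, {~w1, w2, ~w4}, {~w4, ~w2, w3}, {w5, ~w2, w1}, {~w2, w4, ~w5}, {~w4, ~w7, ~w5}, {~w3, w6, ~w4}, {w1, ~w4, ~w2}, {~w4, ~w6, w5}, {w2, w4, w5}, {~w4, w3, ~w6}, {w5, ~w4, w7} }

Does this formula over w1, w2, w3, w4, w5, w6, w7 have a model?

Try w1 = 1.
Try w5 = 0.
Try w7 = 0.
(~w4) alone gives w4 = 0.
(~w6) alone gives w6 = 0.
(w2) alone gives w2 = 1.
All clauses hold; w3 can take either value.
A satisfying assignment: w1: 1,  w2: 1,  w3: 0,  w4: 0,  w5: 0,  w6: 0,  w7: 0.

Yes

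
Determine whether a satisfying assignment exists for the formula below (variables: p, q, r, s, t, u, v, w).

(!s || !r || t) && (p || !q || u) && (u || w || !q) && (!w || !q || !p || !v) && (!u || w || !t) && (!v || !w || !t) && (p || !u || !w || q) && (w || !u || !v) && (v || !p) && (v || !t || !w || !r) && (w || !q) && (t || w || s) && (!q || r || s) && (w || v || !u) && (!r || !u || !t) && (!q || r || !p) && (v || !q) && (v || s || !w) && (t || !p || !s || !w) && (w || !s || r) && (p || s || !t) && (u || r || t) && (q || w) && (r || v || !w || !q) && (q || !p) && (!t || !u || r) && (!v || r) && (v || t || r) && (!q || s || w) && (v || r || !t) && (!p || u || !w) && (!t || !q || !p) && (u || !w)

Suppose v = true.
(r) alone gives r = true.
Suppose s = false.
Suppose w = true.
(!t) alone gives t = false.
(u) alone gives u = true.
Suppose q = true.
(!p) alone gives p = false.
All clauses are satisfied.
A satisfying assignment: p: false,  q: true,  r: true,  s: false,  t: false,  u: true,  v: true,  w: true.

Satisfiable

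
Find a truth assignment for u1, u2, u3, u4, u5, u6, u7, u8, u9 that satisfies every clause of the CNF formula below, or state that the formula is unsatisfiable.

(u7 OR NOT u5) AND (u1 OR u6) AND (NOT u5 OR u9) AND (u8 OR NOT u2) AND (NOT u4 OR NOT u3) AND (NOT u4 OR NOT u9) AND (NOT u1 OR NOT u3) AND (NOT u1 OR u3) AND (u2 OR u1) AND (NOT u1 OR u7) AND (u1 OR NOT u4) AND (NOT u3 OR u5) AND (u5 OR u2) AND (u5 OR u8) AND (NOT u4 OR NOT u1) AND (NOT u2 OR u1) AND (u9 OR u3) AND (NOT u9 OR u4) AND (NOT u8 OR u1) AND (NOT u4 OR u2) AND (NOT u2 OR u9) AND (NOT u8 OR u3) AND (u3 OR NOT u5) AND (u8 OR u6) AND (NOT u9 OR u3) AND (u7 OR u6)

UNSATISFIABLE

Suppose u7 = true.
Suppose u1 = true.
From the singleton clause (NOT u3), u3 = false.
That conflicts with the unit clause (u3).
So u1 must be the other value — set u1 = false.
From the singleton clause (u6), u6 = true.
From the singleton clause (u2), u2 = true.
That conflicts with the unit clause (NOT u2).
Neither u1 = true nor u1 = false works.
So u7 must be the other value — set u7 = false.
From the singleton clause (NOT u5), u5 = false.
From the singleton clause (NOT u1), u1 = false.
From the singleton clause (u6), u6 = true.
From the singleton clause (u2), u2 = true.
That conflicts with the unit clause (NOT u2).
Neither u7 = true nor u7 = false works.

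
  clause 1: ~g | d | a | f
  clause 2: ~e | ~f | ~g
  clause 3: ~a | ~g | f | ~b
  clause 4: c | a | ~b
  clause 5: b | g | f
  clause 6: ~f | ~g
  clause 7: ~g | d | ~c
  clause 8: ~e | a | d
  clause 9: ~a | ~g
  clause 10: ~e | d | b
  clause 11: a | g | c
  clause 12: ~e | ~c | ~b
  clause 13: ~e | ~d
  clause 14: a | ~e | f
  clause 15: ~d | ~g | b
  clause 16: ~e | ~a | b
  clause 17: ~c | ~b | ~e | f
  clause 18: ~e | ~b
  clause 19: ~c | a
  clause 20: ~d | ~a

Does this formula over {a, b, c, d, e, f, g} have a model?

Branch on f: set f = 1.
The clause (~g) is unit, so g = 0.
Branch on a: set a = 1.
The clause (~d) is unit, so d = 0.
Branch on e: set e = 0.
Every clause is now satisfied; b, c are unconstrained.
A satisfying assignment: a: 1; b: 1; c: 1; d: 0; e: 0; f: 1; g: 0.

Yes, satisfiable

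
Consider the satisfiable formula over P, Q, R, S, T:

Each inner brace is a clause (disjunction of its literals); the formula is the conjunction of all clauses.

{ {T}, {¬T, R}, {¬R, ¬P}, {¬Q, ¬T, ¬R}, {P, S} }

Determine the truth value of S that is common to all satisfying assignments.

True

Suppose S = False.
From the singleton clause (T), T = True.
From the singleton clause (R), R = True.
From the singleton clause (¬P), P = False.
Now (P) is unsatisfied and unit — conflict.
So every satisfying assignment has S = True.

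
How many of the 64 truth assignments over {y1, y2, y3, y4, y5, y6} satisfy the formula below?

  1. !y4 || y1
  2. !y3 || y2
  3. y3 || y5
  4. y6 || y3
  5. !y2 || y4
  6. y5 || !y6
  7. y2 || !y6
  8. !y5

There are 2^6 = 64 truth assignments over (y1, y2, y3, y4, y5, y6).
Split on y5. With y5 = true, the clauses containing y5 are satisfied and !y5 drops from the rest; 0 of the 2^5 = 32 assignments to the other variables satisfy what remains.
With y5 = false, by the same count on the reduced clause set, 1 assignment works.
(One model: y1=T, y2=T, y3=T, y4=T, y5=F, y6=F.)
Total: 0 + 1 = 1.

1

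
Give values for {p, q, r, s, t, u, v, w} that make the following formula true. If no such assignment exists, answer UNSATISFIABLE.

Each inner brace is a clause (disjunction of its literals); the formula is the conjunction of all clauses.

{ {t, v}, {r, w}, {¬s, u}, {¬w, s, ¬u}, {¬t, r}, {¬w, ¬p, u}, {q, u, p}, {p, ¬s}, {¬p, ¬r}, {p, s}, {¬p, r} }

UNSATISFIABLE

Try t = True.
Unit clause (r) forces r = True.
Unit clause (¬p) forces p = False.
Unit clause (¬s) forces s = False.
Now (s) is unsatisfied and unit — conflict.
So t must be the other value — set t = False.
Unit clause (v) forces v = True.
Try r = True.
Unit clause (¬p) forces p = False.
Unit clause (¬s) forces s = False.
Now (s) is unsatisfied and unit — conflict.
So r must be the other value — set r = False.
Unit clause (w) forces w = True.
Unit clause (¬p) forces p = False.
Unit clause (¬s) forces s = False.
Now (s) is unsatisfied and unit — conflict.
Neither r = True nor r = False works.
Neither t = True nor t = False works.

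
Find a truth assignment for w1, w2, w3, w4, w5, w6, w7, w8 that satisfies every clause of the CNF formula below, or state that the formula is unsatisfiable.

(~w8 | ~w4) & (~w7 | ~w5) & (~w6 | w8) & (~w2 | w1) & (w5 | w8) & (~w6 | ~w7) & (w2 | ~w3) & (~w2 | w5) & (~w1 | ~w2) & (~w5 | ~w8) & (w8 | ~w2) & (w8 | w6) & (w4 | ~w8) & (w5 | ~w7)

UNSATISFIABLE

Suppose w8 = 0.
From the singleton clause (~w6), w6 = 0.
That conflicts with the unit clause (w6).
Backtrack on w8: now try w8 = 1.
From the singleton clause (~w4), w4 = 0.
That conflicts with the unit clause (w4).
Either choice for w8 ends in contradiction.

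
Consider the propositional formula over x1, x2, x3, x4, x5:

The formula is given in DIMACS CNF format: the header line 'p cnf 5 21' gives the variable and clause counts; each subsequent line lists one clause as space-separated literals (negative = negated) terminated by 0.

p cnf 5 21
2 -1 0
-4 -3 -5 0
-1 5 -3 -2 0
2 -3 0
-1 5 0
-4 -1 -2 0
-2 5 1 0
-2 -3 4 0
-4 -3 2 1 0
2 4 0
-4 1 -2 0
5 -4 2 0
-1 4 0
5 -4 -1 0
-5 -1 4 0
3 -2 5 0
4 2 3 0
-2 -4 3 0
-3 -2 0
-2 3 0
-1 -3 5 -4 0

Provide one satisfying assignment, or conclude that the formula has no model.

x1=False, x2=False, x3=False, x4=True, x5=True

Branch on x2: set x2 = False.
(¬x1) alone gives x1 = False.
(¬x3) alone gives x3 = False.
(x4) alone gives x4 = True.
(x5) alone gives x5 = True.
All clauses are satisfied.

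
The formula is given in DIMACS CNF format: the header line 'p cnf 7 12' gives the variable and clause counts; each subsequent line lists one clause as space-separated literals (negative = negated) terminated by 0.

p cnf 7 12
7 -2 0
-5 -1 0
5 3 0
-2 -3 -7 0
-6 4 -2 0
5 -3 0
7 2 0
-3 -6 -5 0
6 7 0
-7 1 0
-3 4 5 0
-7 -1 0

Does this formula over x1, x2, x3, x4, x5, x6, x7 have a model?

Unsatisfiable

Suppose x7 = True.
(x1) alone gives x1 = True.
Now (¬x1) is unsatisfied and unit — conflict.
So x7 must be the other value — set x7 = False.
(¬x2) alone gives x2 = False.
Now (x2) is unsatisfied and unit — conflict.
Either choice for x7 ends in contradiction.
No assignment satisfies every clause.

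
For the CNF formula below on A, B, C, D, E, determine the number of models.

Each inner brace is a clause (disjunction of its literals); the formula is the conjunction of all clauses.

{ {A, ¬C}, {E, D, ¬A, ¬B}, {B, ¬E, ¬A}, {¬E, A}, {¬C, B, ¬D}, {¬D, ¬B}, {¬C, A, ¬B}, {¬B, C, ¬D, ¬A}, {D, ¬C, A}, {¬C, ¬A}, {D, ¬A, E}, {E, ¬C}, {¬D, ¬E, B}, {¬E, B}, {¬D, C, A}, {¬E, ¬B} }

There are 2^5 = 32 truth assignments over (A, B, C, D, E).
Split on D. With D = True, the clauses containing D are satisfied and ¬D drops from the rest; 1 of the 2^4 = 16 assignments to the other variables satisfy what remains.
With D = False, by the same count on the reduced clause set, 2 assignments work.
Total: 1 + 2 = 3.

3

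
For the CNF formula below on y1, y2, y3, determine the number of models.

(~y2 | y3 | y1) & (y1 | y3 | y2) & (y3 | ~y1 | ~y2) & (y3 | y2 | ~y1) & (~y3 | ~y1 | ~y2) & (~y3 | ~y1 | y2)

2

There are 2^3 = 8 truth assignments over (y1, y2, y3).
Split on y2. With y2 = 1, the clauses containing y2 are satisfied and ~y2 drops from the rest; 1 of the 2^2 = 4 assignments to the other variables satisfy what remains.
With y2 = 0, by the same count on the reduced clause set, 1 assignment works.
(One model: y1=F, y2=F, y3=T.)
Total: 1 + 1 = 2.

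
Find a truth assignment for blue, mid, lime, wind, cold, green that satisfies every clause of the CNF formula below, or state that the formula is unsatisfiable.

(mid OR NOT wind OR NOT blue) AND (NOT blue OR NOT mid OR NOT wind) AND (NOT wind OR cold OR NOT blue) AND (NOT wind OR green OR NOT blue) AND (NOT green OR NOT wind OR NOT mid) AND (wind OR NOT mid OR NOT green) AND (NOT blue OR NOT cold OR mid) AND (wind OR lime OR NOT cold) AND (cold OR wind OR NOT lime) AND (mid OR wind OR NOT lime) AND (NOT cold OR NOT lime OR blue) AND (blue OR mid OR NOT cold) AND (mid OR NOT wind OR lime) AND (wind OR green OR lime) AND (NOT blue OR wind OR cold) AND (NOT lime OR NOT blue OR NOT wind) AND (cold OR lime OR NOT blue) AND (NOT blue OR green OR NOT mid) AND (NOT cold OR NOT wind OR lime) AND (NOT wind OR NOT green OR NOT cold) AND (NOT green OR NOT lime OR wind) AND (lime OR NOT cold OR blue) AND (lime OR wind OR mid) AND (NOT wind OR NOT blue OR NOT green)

blue=false; mid=false; lime=true; wind=true; cold=false; green=false

Suppose mid = false.
Suppose wind = true.
Unit clause (NOT blue) forces blue = false.
Unit clause (NOT cold) forces cold = false.
Unit clause (lime) forces lime = true.
Every clause is now satisfied; green is unconstrained.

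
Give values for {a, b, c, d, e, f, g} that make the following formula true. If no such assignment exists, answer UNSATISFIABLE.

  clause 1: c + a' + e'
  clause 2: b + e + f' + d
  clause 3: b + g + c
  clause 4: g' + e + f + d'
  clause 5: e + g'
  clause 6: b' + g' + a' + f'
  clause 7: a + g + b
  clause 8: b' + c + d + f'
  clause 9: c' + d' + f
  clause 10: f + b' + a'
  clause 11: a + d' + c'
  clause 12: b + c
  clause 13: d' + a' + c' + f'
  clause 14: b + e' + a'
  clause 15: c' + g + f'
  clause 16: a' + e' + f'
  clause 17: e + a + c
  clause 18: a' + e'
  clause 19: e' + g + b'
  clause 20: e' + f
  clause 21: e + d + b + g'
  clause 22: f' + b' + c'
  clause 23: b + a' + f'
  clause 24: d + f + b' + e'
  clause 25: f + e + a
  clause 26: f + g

Branch on e: set e = 0.
The clause (g') is unit, so g = 0.
The clause (f) is unit, so f = 1.
The clause (c') is unit, so c = 0.
The clause (b) is unit, so b = 1.
The clause (d) is unit, so d = 1.
The clause (a) is unit, so a = 1.
This assignment satisfies each clause.

a ↦ 1,  b ↦ 1,  c ↦ 0,  d ↦ 1,  e ↦ 0,  f ↦ 1,  g ↦ 0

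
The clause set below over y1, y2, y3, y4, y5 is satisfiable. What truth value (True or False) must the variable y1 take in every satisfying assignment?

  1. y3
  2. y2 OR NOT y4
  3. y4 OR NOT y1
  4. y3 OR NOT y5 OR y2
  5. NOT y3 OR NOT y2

Suppose y1 = true.
(y3) alone gives y3 = true.
(y4) alone gives y4 = true.
(y2) alone gives y2 = true.
Now (NOT y2) is unsatisfied and unit — conflict.
So every satisfying assignment has y1 = False.

False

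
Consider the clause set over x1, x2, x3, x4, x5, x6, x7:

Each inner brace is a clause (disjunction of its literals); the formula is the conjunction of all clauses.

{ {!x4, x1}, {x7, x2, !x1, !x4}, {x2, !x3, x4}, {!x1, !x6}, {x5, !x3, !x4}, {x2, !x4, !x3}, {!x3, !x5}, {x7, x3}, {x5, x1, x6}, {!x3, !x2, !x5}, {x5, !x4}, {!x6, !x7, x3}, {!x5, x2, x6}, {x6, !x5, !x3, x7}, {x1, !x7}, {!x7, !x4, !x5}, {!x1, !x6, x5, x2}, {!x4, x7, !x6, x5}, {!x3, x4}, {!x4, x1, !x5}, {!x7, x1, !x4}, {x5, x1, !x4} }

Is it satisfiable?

Yes, satisfiable

Try x4 = false.
(!x3) alone gives x3 = false.
(x7) alone gives x7 = true.
(!x6) alone gives x6 = false.
(x1) alone gives x1 = true.
Try x5 = false.
Every clause is now satisfied; x2 is unconstrained.
A satisfying assignment: x1: true; x2: false; x3: false; x4: false; x5: false; x6: false; x7: true.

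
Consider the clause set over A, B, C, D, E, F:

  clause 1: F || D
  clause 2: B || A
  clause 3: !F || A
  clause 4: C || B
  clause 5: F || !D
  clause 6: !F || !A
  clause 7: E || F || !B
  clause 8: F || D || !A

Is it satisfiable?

No

Suppose F = true.
The clause (A) is unit, so A = true.
But (!A) is also a unit clause — contradiction.
So F must be the other value — set F = false.
The clause (D) is unit, so D = true.
But (!D) is also a unit clause — contradiction.
Either choice for F ends in contradiction.
No assignment satisfies every clause.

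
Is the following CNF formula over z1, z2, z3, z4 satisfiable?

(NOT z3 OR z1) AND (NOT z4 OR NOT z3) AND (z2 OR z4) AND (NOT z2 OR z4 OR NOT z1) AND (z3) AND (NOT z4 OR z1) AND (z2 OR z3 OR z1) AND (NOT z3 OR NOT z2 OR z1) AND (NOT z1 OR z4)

The clause (z3) is unit, so z3 = true.
The clause (z1) is unit, so z1 = true.
The clause (NOT z4) is unit, so z4 = false.
Now (z4) is unsatisfied and unit — conflict.
No assignment satisfies every clause.

Unsatisfiable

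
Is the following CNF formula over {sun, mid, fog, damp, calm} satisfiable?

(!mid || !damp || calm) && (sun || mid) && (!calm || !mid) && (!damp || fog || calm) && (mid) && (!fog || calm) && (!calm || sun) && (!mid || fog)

The clause (mid) is unit, so mid = true.
The clause (!calm) is unit, so calm = false.
The clause (!damp) is unit, so damp = false.
The clause (!fog) is unit, so fog = false.
Now (fog) is unsatisfied and unit — conflict.
No assignment satisfies every clause.

Unsatisfiable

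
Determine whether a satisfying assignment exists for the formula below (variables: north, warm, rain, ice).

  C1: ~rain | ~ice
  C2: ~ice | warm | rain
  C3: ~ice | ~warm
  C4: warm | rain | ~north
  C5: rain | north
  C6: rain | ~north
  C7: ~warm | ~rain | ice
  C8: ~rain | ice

Branch on rain: set rain = 0.
Unit clause (north) forces north = 1.
But (~north) is also a unit clause — contradiction.
Backtrack on rain: now try rain = 1.
Unit clause (~ice) forces ice = 0.
But (ice) is also a unit clause — contradiction.
Both values of rain lead to a conflict.
No assignment satisfies every clause.

No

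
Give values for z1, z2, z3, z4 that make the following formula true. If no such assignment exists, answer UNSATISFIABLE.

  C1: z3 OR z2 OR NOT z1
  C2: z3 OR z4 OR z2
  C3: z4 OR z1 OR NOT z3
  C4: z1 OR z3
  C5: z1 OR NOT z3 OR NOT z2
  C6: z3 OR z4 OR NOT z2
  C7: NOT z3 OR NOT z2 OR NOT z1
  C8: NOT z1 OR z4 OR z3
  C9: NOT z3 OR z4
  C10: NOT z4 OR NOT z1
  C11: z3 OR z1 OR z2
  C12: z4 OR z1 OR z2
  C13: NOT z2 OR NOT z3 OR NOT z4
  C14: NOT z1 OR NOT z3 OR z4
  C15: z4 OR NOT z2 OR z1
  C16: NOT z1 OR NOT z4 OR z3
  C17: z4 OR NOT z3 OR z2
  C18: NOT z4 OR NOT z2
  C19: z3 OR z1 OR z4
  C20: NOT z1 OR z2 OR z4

z1=false, z2=false, z3=true, z4=true

Suppose z1 = false.
Unit clause (z3) forces z3 = true.
Unit clause (z4) forces z4 = true.
Unit clause (NOT z2) forces z2 = false.
This assignment satisfies each clause.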